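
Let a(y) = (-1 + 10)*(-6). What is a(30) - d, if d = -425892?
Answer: 425838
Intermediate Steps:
a(y) = -54 (a(y) = 9*(-6) = -54)
a(30) - d = -54 - 1*(-425892) = -54 + 425892 = 425838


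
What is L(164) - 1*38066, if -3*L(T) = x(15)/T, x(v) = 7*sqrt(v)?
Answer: -38066 - 7*sqrt(15)/492 ≈ -38066.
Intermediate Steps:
L(T) = -7*sqrt(15)/(3*T)
L(164) - 1*38066 = -7/3*sqrt(15)/164 - 1*38066 = -7/3*sqrt(15)*1/164 - 38066 = -7*sqrt(15)/492 - 38066 = -38066 - 7*sqrt(15)/492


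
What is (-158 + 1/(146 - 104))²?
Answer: 44023225/1764 ≈ 24956.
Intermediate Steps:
(-158 + 1/(146 - 104))² = (-158 + 1/42)² = (-6635/42)² = 44023225/1764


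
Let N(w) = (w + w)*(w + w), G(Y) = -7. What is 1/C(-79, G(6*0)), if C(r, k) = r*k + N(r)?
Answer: 1/25517 ≈ 3.9190e-5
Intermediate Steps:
N(w) = 4*w**2 (N(w) = (2*w)*(2*w) = 4*w**2)
C(r, k) = 4*r**2 + k*r (C(r, k) = r*k + 4*r**2 = k*r + 4*r**2 = 4*r**2 + k*r)
1/C(-79, G(6*0)) = 1/(-79*(-7 + 4*(-79))) = 1/(-79*(-7 - 316)) = 1/(-79*(-323)) = 1/25517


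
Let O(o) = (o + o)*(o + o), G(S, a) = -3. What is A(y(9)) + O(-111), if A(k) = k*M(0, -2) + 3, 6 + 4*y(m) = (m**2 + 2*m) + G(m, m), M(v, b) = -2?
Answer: 49242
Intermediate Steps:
O(o) = 4*o**2 (O(o) = (2*o)*(2*o) = 4*o**2)
y(m) = -9/4 + m/2 + m**2/4 (y(m) = -3/2 + ((m**2 + 2*m) - 3)/4 = -3/2 + (-3 + m**2 + 2*m)/4 = -3/2 + (-3/4 + m/2 + m**2/4) = -9/4 + m/2 + m**2/4)
A(k) = 3 - 2*k (A(k) = k*(-2) + 3 = -2*k + 3 = 3 - 2*k)
A(y(9)) + O(-111) = (3 - 2*(-9/4 + (1/2)*9 + (1/4)*9**2)) + 4*(-111)**2 = (3 - 2*(-9/4 + 9/2 + (1/4)*81)) + 4*12321 = (3 - 2*(-9/4 + 9/2 + 81/4)) + 49284 = (3 - 2*45/2) + 49284 = (3 - 45) + 49284 = -42 + 49284 = 49242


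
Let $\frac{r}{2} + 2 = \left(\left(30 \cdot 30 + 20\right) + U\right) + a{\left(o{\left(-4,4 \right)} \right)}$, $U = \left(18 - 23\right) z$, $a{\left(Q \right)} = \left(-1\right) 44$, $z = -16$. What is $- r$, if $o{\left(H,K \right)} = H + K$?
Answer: $-1908$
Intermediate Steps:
$a{\left(Q \right)} = -44$
$U = 80$ ($U = \left(18 - 23\right) \left(-16\right) = \left(-5\right) \left(-16\right) = 80$)
$r = 1908$ ($r = -4 + 2 \left(\left(\left(30 \cdot 30 + 20\right) + 80\right) - 44\right) = -4 + 2 \left(\left(\left(900 + 20\right) + 80\right) - 44\right) = -4 + 2 \left(\left(920 + 80\right) - 44\right) = -4 + 2 \left(1000 - 44\right) = -4 + 2 \cdot 956 = -4 + 1912 = 1908$)
$- r = \left(-1\right) 1908 = -1908$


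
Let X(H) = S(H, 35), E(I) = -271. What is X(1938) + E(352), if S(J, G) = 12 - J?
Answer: -2197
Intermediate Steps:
X(H) = 12 - H
X(1938) + E(352) = (12 - 1*1938) - 271 = (12 - 1938) - 271 = -1926 - 271 = -2197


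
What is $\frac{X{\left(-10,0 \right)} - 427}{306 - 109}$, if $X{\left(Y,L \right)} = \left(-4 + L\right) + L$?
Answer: $- \frac{431}{197} \approx -2.1878$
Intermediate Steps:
$X{\left(Y,L \right)} = -4 + 2 L$
$\frac{X{\left(-10,0 \right)} - 427}{306 - 109} = \frac{\left(-4 + 2 \cdot 0\right) - 427}{306 - 109} = \frac{\left(-4 + 0\right) - 427}{197} = \left(-4 - 427\right) \frac{1}{197} = \left(-431\right) \frac{1}{197} = - \frac{431}{197}$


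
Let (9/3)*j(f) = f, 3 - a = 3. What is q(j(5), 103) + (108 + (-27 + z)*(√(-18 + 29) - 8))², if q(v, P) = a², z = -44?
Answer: 512427 - 95992*√11 ≈ 1.9406e+5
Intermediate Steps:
a = 0 (a = 3 - 1*3 = 3 - 3 = 0)
j(f) = f/3
q(v, P) = 0 (q(v, P) = 0² = 0)
q(j(5), 103) + (108 + (-27 + z)*(√(-18 + 29) - 8))² = 0 + (108 + (-27 - 44)*(√(-18 + 29) - 8))² = 0 + (108 - 71*(√11 - 8))² = 0 + (108 - 71*(-8 + √11))² = 0 + (108 + (568 - 71*√11))² = 0 + (676 - 71*√11)² = (676 - 71*√11)²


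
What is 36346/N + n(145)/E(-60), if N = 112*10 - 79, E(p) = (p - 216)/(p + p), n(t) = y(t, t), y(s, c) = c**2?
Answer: 219706208/23943 ≈ 9176.2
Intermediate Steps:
n(t) = t**2
E(p) = (-216 + p)/(2*p) (E(p) = (-216 + p)/((2*p)) = (-216 + p)*(1/(2*p)) = (-216 + p)/(2*p))
N = 1041 (N = 1120 - 79 = 1041)
36346/N + n(145)/E(-60) = 36346/1041 + 145**2/(((1/2)*(-216 - 60)/(-60))) = 36346*(1/1041) + 21025/(((1/2)*(-1/60)*(-276))) = 36346/1041 + 21025/(23/10) = 36346/1041 + 21025*(10/23) = 36346/1041 + 210250/23 = 219706208/23943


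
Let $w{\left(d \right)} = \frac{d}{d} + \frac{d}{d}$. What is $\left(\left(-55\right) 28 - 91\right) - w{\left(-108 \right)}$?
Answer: $-1633$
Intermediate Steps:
$w{\left(d \right)} = 2$ ($w{\left(d \right)} = 1 + 1 = 2$)
$\left(\left(-55\right) 28 - 91\right) - w{\left(-108 \right)} = \left(\left(-55\right) 28 - 91\right) - 2 = \left(-1540 - 91\right) - 2 = -1631 - 2 = -1633$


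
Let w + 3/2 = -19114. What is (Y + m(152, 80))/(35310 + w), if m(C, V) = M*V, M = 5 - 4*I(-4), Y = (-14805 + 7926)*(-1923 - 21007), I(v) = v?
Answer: 315474300/32389 ≈ 9740.2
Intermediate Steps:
w = -38231/2 (w = -3/2 - 19114 = -38231/2 ≈ -19116.)
Y = 157735470 (Y = -6879*(-22930) = 157735470)
M = 21 (M = 5 - 4*(-4) = 5 + 16 = 21)
m(C, V) = 21*V
(Y + m(152, 80))/(35310 + w) = (157735470 + 21*80)/(35310 - 38231/2) = (157735470 + 1680)/(32389/2) = 157737150*(2/32389) = 315474300/32389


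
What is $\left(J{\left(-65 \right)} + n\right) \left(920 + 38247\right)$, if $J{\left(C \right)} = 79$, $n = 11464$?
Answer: $452104681$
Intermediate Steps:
$\left(J{\left(-65 \right)} + n\right) \left(920 + 38247\right) = \left(79 + 11464\right) \left(920 + 38247\right) = 11543 \cdot 39167 = 452104681$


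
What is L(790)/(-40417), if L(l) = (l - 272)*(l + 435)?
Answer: -634550/40417 ≈ -15.700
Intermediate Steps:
L(l) = (-272 + l)*(435 + l)
L(790)/(-40417) = (-118320 + 790² + 163*790)/(-40417) = (-118320 + 624100 + 128770)*(-1/40417) = 634550*(-1/40417) = -634550/40417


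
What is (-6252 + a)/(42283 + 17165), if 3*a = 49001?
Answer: 30245/178344 ≈ 0.16959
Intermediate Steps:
a = 49001/3 (a = (⅓)*49001 = 49001/3 ≈ 16334.)
(-6252 + a)/(42283 + 17165) = (-6252 + 49001/3)/(42283 + 17165) = (30245/3)/59448 = (30245/3)*(1/59448) = 30245/178344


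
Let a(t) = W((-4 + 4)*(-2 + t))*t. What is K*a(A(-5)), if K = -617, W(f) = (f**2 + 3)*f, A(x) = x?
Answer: 0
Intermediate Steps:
W(f) = f*(3 + f**2) (W(f) = (3 + f**2)*f = f*(3 + f**2))
a(t) = 0 (a(t) = (((-4 + 4)*(-2 + t))*(3 + ((-4 + 4)*(-2 + t))**2))*t = ((0*(-2 + t))*(3 + (0*(-2 + t))**2))*t = (0*(3 + 0**2))*t = (0*(3 + 0))*t = (0*3)*t = 0*t = 0)
K*a(A(-5)) = -617*0 = 0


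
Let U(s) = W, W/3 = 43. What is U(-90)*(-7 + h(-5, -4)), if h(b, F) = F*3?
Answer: -2451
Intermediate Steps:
h(b, F) = 3*F
W = 129 (W = 3*43 = 129)
U(s) = 129
U(-90)*(-7 + h(-5, -4)) = 129*(-7 + 3*(-4)) = 129*(-7 - 12) = 129*(-19) = -2451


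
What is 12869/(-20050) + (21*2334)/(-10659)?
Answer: -373300457/71237650 ≈ -5.2402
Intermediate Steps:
12869/(-20050) + (21*2334)/(-10659) = 12869*(-1/20050) + 49014*(-1/10659) = -12869/20050 - 16338/3553 = -373300457/71237650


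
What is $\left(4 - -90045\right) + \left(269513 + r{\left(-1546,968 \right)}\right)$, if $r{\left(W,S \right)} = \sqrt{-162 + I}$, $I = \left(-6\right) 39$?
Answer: $359562 + 6 i \sqrt{11} \approx 3.5956 \cdot 10^{5} + 19.9 i$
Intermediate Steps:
$I = -234$
$r{\left(W,S \right)} = 6 i \sqrt{11}$ ($r{\left(W,S \right)} = \sqrt{-162 - 234} = \sqrt{-396} = 6 i \sqrt{11}$)
$\left(4 - -90045\right) + \left(269513 + r{\left(-1546,968 \right)}\right) = \left(4 - -90045\right) + \left(269513 + 6 i \sqrt{11}\right) = \left(4 + 90045\right) + \left(269513 + 6 i \sqrt{11}\right) = 90049 + \left(269513 + 6 i \sqrt{11}\right) = 359562 + 6 i \sqrt{11}$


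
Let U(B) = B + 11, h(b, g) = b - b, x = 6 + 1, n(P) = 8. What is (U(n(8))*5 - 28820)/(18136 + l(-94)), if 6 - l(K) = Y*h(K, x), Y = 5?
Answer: -28725/18142 ≈ -1.5833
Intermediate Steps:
x = 7
h(b, g) = 0
U(B) = 11 + B
l(K) = 6 (l(K) = 6 - 5*0 = 6 - 1*0 = 6 + 0 = 6)
(U(n(8))*5 - 28820)/(18136 + l(-94)) = ((11 + 8)*5 - 28820)/(18136 + 6) = (19*5 - 28820)/18142 = (95 - 28820)*(1/18142) = -28725*1/18142 = -28725/18142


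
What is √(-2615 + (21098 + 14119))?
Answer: √32602 ≈ 180.56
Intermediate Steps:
√(-2615 + (21098 + 14119)) = √(-2615 + 35217) = √32602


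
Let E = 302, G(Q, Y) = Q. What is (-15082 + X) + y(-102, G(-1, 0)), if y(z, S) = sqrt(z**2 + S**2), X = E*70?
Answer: 6058 + sqrt(10405) ≈ 6160.0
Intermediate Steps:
X = 21140 (X = 302*70 = 21140)
y(z, S) = sqrt(S**2 + z**2)
(-15082 + X) + y(-102, G(-1, 0)) = (-15082 + 21140) + sqrt((-1)**2 + (-102)**2) = 6058 + sqrt(1 + 10404) = 6058 + sqrt(10405)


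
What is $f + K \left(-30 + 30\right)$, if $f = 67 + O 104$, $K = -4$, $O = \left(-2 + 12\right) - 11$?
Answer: $-37$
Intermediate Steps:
$O = -1$ ($O = 10 - 11 = -1$)
$f = -37$ ($f = 67 - 104 = -37$)
$f + K \left(-30 + 30\right) = -37 - 4 \left(-30 + 30\right) = -37 - 0 = -37 + 0 = -37$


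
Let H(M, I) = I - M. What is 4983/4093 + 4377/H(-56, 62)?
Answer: 18503055/482974 ≈ 38.311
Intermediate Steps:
4983/4093 + 4377/H(-56, 62) = 4983/4093 + 4377/(62 - 1*(-56)) = 4983*(1/4093) + 4377/(62 + 56) = 4983/4093 + 4377/118 = 18503055/482974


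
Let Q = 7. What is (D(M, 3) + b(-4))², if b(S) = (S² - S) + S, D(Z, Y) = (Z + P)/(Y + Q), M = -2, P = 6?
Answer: 6724/25 ≈ 268.96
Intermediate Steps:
D(Z, Y) = (6 + Z)/(7 + Y) (D(Z, Y) = (Z + 6)/(Y + 7) = (6 + Z)/(7 + Y))
b(S) = S²
(D(M, 3) + b(-4))² = ((6 - 2)/(7 + 3) + (-4)²)² = (4/10 + 16)² = ((⅒)*4 + 16)² = (⅖ + 16)² = (82/5)² = 6724/25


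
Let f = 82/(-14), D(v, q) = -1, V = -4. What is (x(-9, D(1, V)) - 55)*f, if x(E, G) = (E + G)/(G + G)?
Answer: 2050/7 ≈ 292.86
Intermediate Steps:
f = -41/7 (f = 82*(-1/14) = -41/7 ≈ -5.8571)
x(E, G) = (E + G)/(2*G) (x(E, G) = (E + G)/((2*G)) = (E + G)*(1/(2*G)) = (E + G)/(2*G))
(x(-9, D(1, V)) - 55)*f = ((1/2)*(-9 - 1)/(-1) - 55)*(-41/7) = ((1/2)*(-1)*(-10) - 55)*(-41/7) = (5 - 55)*(-41/7) = -50*(-41/7) = 2050/7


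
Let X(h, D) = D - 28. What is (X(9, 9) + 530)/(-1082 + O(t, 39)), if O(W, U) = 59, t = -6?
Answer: -511/1023 ≈ -0.49951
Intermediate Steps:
X(h, D) = -28 + D
(X(9, 9) + 530)/(-1082 + O(t, 39)) = ((-28 + 9) + 530)/(-1082 + 59) = (-19 + 530)/(-1023) = 511*(-1/1023) = -511/1023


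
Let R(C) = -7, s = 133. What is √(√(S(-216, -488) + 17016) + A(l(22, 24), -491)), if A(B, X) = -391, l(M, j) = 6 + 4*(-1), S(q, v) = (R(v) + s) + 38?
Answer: √(-391 + 2*√4295) ≈ 16.122*I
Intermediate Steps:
S(q, v) = 164 (S(q, v) = (-7 + 133) + 38 = 126 + 38 = 164)
l(M, j) = 2 (l(M, j) = 6 - 4 = 2)
√(√(S(-216, -488) + 17016) + A(l(22, 24), -491)) = √(√(164 + 17016) - 391) = √(√17180 - 391) = √(2*√4295 - 391) = √(-391 + 2*√4295)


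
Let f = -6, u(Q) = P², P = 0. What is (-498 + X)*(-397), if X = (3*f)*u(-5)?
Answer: 197706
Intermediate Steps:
u(Q) = 0 (u(Q) = 0² = 0)
X = 0 (X = (3*(-6))*0 = -18*0 = 0)
(-498 + X)*(-397) = (-498 + 0)*(-397) = -498*(-397) = 197706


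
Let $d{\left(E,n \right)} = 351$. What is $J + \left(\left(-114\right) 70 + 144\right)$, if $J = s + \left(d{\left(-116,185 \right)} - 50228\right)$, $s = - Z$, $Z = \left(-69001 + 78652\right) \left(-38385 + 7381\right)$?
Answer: $299161891$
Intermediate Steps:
$Z = -299219604$ ($Z = 9651 \left(-31004\right) = -299219604$)
$s = 299219604$ ($s = \left(-1\right) \left(-299219604\right) = 299219604$)
$J = 299169727$ ($J = 299219604 + \left(351 - 50228\right) = 299219604 - 49877 = 299169727$)
$J + \left(\left(-114\right) 70 + 144\right) = 299169727 + \left(\left(-114\right) 70 + 144\right) = 299169727 + \left(-7980 + 144\right) = 299169727 - 7836 = 299161891$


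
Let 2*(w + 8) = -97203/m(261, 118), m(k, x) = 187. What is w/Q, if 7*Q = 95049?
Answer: -701365/35548326 ≈ -0.019730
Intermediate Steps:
Q = 95049/7 (Q = (1/7)*95049 = 95049/7 ≈ 13578.)
w = -100195/374 (w = -8 + (-97203/187)/2 = -8 + (-97203*1/187)/2 = -8 + (1/2)*(-97203/187) = -8 - 97203/374 = -100195/374 ≈ -267.90)
w/Q = -100195/(374*95049/7) = -100195/374*7/95049 = -701365/35548326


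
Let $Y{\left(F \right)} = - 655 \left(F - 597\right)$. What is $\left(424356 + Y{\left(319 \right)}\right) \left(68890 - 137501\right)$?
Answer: $-41608866506$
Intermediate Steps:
$Y{\left(F \right)} = 391035 - 655 F$ ($Y{\left(F \right)} = - 655 \left(-597 + F\right) = 391035 - 655 F$)
$\left(424356 + Y{\left(319 \right)}\right) \left(68890 - 137501\right) = \left(424356 + \left(391035 - 208945\right)\right) \left(68890 - 137501\right) = \left(424356 + \left(391035 - 208945\right)\right) \left(-68611\right) = \left(424356 + 182090\right) \left(-68611\right) = 606446 \left(-68611\right) = -41608866506$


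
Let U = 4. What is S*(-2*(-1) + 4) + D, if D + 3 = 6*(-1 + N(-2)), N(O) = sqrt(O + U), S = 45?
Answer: 261 + 6*sqrt(2) ≈ 269.49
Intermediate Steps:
N(O) = sqrt(4 + O) (N(O) = sqrt(O + 4) = sqrt(4 + O))
D = -9 + 6*sqrt(2) (D = -3 + 6*(-1 + sqrt(4 - 2)) = -3 + 6*(-1 + sqrt(2)) = -3 + (-6 + 6*sqrt(2)) = -9 + 6*sqrt(2) ≈ -0.51472)
S*(-2*(-1) + 4) + D = 45*(-2*(-1) + 4) + (-9 + 6*sqrt(2)) = 45*(2 + 4) + (-9 + 6*sqrt(2)) = 45*6 + (-9 + 6*sqrt(2)) = 270 + (-9 + 6*sqrt(2)) = 261 + 6*sqrt(2)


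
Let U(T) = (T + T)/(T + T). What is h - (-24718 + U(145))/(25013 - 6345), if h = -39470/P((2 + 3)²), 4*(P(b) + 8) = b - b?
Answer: 46063981/9334 ≈ 4935.1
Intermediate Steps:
U(T) = 1 (U(T) = (2*T)/((2*T)) = (2*T)*(1/(2*T)) = 1)
P(b) = -8 (P(b) = -8 + (b - b)/4 = -8 + (¼)*0 = -8 + 0 = -8)
h = 19735/4 (h = -39470/(-8) = -39470*(-⅛) = 19735/4 ≈ 4933.8)
h - (-24718 + U(145))/(25013 - 6345) = 19735/4 - (-24718 + 1)/(25013 - 6345) = 19735/4 - (-24717)/18668 = 19735/4 - 1*(-24717/18668) = 19735/4 + 24717/18668 = 46063981/9334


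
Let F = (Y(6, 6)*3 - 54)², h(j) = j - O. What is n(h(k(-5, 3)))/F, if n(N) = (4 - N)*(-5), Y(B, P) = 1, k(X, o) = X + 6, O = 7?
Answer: -50/2601 ≈ -0.019223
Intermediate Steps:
k(X, o) = 6 + X
h(j) = -7 + j (h(j) = j - 1*7 = j - 7 = -7 + j)
n(N) = -20 + 5*N
F = 2601 (F = (1*3 - 54)² = (3 - 54)² = (-51)² = 2601)
n(h(k(-5, 3)))/F = (-20 + 5*(-7 + (6 - 5)))/2601 = (-20 + 5*(-7 + 1))*(1/2601) = (-20 + 5*(-6))*(1/2601) = (-20 - 30)*(1/2601) = -50*1/2601 = -50/2601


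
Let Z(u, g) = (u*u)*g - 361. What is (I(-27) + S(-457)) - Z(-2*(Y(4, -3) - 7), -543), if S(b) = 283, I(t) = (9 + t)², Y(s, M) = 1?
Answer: 79160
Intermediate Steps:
Z(u, g) = -361 + g*u² (Z(u, g) = u²*g - 361 = g*u² - 361 = -361 + g*u²)
(I(-27) + S(-457)) - Z(-2*(Y(4, -3) - 7), -543) = ((9 - 27)² + 283) - (-361 - 543*4*(1 - 7)²) = ((-18)² + 283) - (-361 - 543*(-2*(-6))²) = (324 + 283) - (-361 - 543*12²) = 607 - (-361 - 543*144) = 607 - (-361 - 78192) = 607 - 1*(-78553) = 607 + 78553 = 79160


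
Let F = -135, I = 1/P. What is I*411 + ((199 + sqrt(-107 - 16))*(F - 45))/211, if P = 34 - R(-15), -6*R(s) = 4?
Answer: -3465117/21944 - 180*I*sqrt(123)/211 ≈ -157.91 - 9.4611*I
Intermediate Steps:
R(s) = -2/3 (R(s) = -1/6*4 = -2/3)
P = 104/3 (P = 34 - 1*(-2/3) = 34 + 2/3 = 104/3 ≈ 34.667)
I = 3/104 (I = 1/(104/3) = 3/104 ≈ 0.028846)
I*411 + ((199 + sqrt(-107 - 16))*(F - 45))/211 = (3/104)*411 + ((199 + sqrt(-107 - 16))*(-135 - 45))/211 = 1233/104 + ((199 + sqrt(-123))*(-180))*(1/211) = 1233/104 + ((199 + I*sqrt(123))*(-180))*(1/211) = 1233/104 + (-35820 - 180*I*sqrt(123))*(1/211) = 1233/104 + (-35820/211 - 180*I*sqrt(123)/211) = -3465117/21944 - 180*I*sqrt(123)/211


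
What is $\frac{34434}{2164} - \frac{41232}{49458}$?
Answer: $\frac{134484227}{8918926} \approx 15.079$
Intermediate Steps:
$\frac{34434}{2164} - \frac{41232}{49458} = 34434 \cdot \frac{1}{2164} - \frac{6872}{8243} = \frac{17217}{1082} - \frac{6872}{8243} = \frac{134484227}{8918926}$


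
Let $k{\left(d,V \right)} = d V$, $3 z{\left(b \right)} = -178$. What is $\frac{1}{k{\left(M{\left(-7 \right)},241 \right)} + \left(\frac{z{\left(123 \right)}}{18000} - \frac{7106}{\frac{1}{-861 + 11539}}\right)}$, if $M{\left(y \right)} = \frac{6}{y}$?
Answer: $- \frac{189000}{14340956094623} \approx -1.3179 \cdot 10^{-8}$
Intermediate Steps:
$z{\left(b \right)} = - \frac{178}{3}$ ($z{\left(b \right)} = \frac{1}{3} \left(-178\right) = - \frac{178}{3}$)
$k{\left(d,V \right)} = V d$
$\frac{1}{k{\left(M{\left(-7 \right)},241 \right)} + \left(\frac{z{\left(123 \right)}}{18000} - \frac{7106}{\frac{1}{-861 + 11539}}\right)} = \frac{1}{241 \frac{6}{-7} - \left(75877868 + \frac{89}{27000}\right)} = \frac{1}{241 \cdot 6 \left(- \frac{1}{7}\right) - \left(\frac{89}{27000} + \frac{7106}{\frac{1}{10678}}\right)} = \frac{1}{241 \left(- \frac{6}{7}\right) - \left(\frac{89}{27000} + 7106 \frac{1}{\frac{1}{10678}}\right)} = \frac{1}{- \frac{1446}{7} - \frac{2048702436089}{27000}} = \frac{1}{- \frac{14340956094623}{189000}} = - \frac{189000}{14340956094623}$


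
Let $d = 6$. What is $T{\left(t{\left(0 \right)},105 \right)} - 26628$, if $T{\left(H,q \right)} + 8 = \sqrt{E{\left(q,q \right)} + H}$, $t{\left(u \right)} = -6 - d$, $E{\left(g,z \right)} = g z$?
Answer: $-26636 + \sqrt{11013} \approx -26531.0$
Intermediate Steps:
$t{\left(u \right)} = -12$ ($t{\left(u \right)} = -6 - 6 = -12$)
$T{\left(H,q \right)} = -8 + \sqrt{H + q^{2}}$ ($T{\left(H,q \right)} = -8 + \sqrt{q q + H} = -8 + \sqrt{q^{2} + H} = -8 + \sqrt{H + q^{2}}$)
$T{\left(t{\left(0 \right)},105 \right)} - 26628 = \left(-8 + \sqrt{-12 + 105^{2}}\right) - 26628 = \left(-8 + \sqrt{-12 + 11025}\right) - 26628 = \left(-8 + \sqrt{11013}\right) - 26628 = -26636 + \sqrt{11013}$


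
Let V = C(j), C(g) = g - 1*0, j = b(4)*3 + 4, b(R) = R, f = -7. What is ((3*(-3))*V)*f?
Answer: 1008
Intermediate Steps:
j = 16 (j = 4*3 + 4 = 12 + 4 = 16)
C(g) = g (C(g) = g + 0 = g)
V = 16
((3*(-3))*V)*f = ((3*(-3))*16)*(-7) = -9*16*(-7) = -144*(-7) = 1008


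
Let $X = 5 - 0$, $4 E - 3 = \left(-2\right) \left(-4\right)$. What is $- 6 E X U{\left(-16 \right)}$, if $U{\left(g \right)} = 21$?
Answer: $- \frac{3465}{2} \approx -1732.5$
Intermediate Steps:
$E = \frac{11}{4}$ ($E = \frac{3}{4} + \frac{\left(-2\right) \left(-4\right)}{4} = \frac{3}{4} + \frac{1}{4} \cdot 8 = \frac{3}{4} + 2 = \frac{11}{4} \approx 2.75$)
$X = 5$ ($X = 5 + 0 = 5$)
$- 6 E X U{\left(-16 \right)} = \left(-6\right) \frac{11}{4} \cdot 5 \cdot 21 = \left(- \frac{33}{2}\right) 5 \cdot 21 = \left(- \frac{165}{2}\right) 21 = - \frac{3465}{2}$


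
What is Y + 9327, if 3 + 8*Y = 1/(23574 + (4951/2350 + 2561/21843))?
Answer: 90296080798123509/9681538685944 ≈ 9326.6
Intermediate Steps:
Y = -3630525676179/9681538685944 (Y = -3/8 + 1/(8*(23574 + (4951/2350 + 2561/21843))) = -3/8 + 1/(8*(23574 + 114163043/51331050)) = -3/8 + 1/(8*(1210192335743/51331050)) = -3/8 + (⅛)*(51331050/1210192335743) = -3/8 + 25665525/4840769342972 = -3630525676179/9681538685944 ≈ -0.37499)
Y + 9327 = -3630525676179/9681538685944 + 9327 = 90296080798123509/9681538685944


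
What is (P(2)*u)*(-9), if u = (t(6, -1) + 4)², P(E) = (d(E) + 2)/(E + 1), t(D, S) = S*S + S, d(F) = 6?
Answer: -384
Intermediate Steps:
t(D, S) = S + S² (t(D, S) = S² + S = S + S²)
P(E) = 8/(1 + E) (P(E) = (6 + 2)/(E + 1) = 8/(1 + E))
u = 16 (u = (-(1 - 1) + 4)² = (-1*0 + 4)² = (0 + 4)² = 4² = 16)
(P(2)*u)*(-9) = ((8/(1 + 2))*16)*(-9) = ((8/3)*16)*(-9) = (128/3)*(-9) = -384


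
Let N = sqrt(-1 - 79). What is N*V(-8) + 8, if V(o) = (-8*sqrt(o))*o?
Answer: 8 - 512*sqrt(10) ≈ -1611.1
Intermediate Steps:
V(o) = -8*o**(3/2)
N = 4*I*sqrt(5) (N = sqrt(-80) = 4*I*sqrt(5) ≈ 8.9443*I)
N*V(-8) + 8 = (4*I*sqrt(5))*(-(-128)*I*sqrt(2)) + 8 = (4*I*sqrt(5))*(128*I*sqrt(2)) + 8 = -512*sqrt(10) + 8 = 8 - 512*sqrt(10)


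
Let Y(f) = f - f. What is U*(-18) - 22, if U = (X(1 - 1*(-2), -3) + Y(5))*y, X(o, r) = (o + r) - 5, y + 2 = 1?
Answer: -112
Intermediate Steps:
Y(f) = 0
y = -1 (y = -2 + 1 = -1)
X(o, r) = -5 + o + r
U = 5 (U = ((-5 + (1 - 1*(-2)) - 3) + 0)*(-1) = ((-5 + (1 + 2) - 3) + 0)*(-1) = ((-5 + 3 - 3) + 0)*(-1) = (-5 + 0)*(-1) = -5*(-1) = 5)
U*(-18) - 22 = 5*(-18) - 22 = -90 - 22 = -112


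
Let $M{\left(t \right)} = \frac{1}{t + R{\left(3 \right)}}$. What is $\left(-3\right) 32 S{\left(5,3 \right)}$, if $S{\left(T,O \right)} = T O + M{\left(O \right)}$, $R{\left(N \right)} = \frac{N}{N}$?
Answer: $-1464$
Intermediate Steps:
$R{\left(N \right)} = 1$
$M{\left(t \right)} = \frac{1}{1 + t}$ ($M{\left(t \right)} = \frac{1}{t + 1} = \frac{1}{1 + t}$)
$S{\left(T,O \right)} = \frac{1}{1 + O} + O T$ ($S{\left(T,O \right)} = T O + \frac{1}{1 + O} = O T + \frac{1}{1 + O} = \frac{1}{1 + O} + O T$)
$\left(-3\right) 32 S{\left(5,3 \right)} = \left(-3\right) 32 \frac{1 + 3 \cdot 5 \left(1 + 3\right)}{1 + 3} = - 96 \frac{1 + 3 \cdot 5 \cdot 4}{4} = - 96 \frac{1 + 60}{4} = - 96 \cdot \frac{1}{4} \cdot 61 = \left(-96\right) \frac{61}{4} = -1464$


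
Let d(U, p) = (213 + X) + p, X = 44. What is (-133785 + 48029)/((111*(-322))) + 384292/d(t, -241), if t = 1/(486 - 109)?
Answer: 1717092095/71484 ≈ 24021.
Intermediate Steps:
t = 1/377 ≈ 0.0026525
d(U, p) = 257 + p (d(U, p) = (213 + 44) + p = 257 + p)
(-133785 + 48029)/((111*(-322))) + 384292/d(t, -241) = (-133785 + 48029)/((111*(-322))) + 384292/(257 - 241) = -85756/(-35742) + 384292/16 = -85756*(-1/35742) + 384292*(1/16) = 42878/17871 + 96073/4 = 1717092095/71484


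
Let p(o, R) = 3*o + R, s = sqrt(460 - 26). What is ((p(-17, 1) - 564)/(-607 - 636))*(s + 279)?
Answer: 171306/1243 + 614*sqrt(434)/1243 ≈ 148.11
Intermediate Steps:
s = sqrt(434) ≈ 20.833
p(o, R) = R + 3*o
((p(-17, 1) - 564)/(-607 - 636))*(s + 279) = (((1 + 3*(-17)) - 564)/(-607 - 636))*(sqrt(434) + 279) = (((1 - 51) - 564)/(-1243))*(279 + sqrt(434)) = ((-50 - 564)*(-1/1243))*(279 + sqrt(434)) = (-614*(-1/1243))*(279 + sqrt(434)) = 614*(279 + sqrt(434))/1243 = 171306/1243 + 614*sqrt(434)/1243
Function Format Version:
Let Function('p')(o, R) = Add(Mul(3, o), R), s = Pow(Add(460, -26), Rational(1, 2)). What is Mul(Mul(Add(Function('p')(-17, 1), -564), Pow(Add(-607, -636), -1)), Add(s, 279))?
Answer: Add(Rational(171306, 1243), Mul(Rational(614, 1243), Pow(434, Rational(1, 2)))) ≈ 148.11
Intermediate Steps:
s = Pow(434, Rational(1, 2)) ≈ 20.833
Function('p')(o, R) = Add(R, Mul(3, o))
Mul(Mul(Add(Function('p')(-17, 1), -564), Pow(Add(-607, -636), -1)), Add(s, 279)) = Mul(Mul(Add(Add(1, Mul(3, -17)), -564), Pow(Add(-607, -636), -1)), Add(Pow(434, Rational(1, 2)), 279)) = Mul(Mul(Add(Add(1, -51), -564), Pow(-1243, -1)), Add(279, Pow(434, Rational(1, 2)))) = Mul(Mul(Add(-50, -564), Rational(-1, 1243)), Add(279, Pow(434, Rational(1, 2)))) = Mul(Mul(-614, Rational(-1, 1243)), Add(279, Pow(434, Rational(1, 2)))) = Mul(Rational(614, 1243), Add(279, Pow(434, Rational(1, 2)))) = Add(Rational(171306, 1243), Mul(Rational(614, 1243), Pow(434, Rational(1, 2))))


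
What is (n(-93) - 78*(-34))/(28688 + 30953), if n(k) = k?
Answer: 2559/59641 ≈ 0.042907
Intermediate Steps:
(n(-93) - 78*(-34))/(28688 + 30953) = (-93 - 78*(-34))/(28688 + 30953) = (-93 + 2652)/59641 = 2559*(1/59641) = 2559/59641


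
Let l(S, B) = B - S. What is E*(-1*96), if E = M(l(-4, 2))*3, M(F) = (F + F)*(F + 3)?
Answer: -31104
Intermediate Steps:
M(F) = 2*F*(3 + F) (M(F) = (2*F)*(3 + F) = 2*F*(3 + F))
E = 324 (E = (2*(2 - 1*(-4))*(3 + (2 - 1*(-4))))*3 = (2*(2 + 4)*(3 + (2 + 4)))*3 = (2*6*(3 + 6))*3 = (2*6*9)*3 = 108*3 = 324)
E*(-1*96) = 324*(-1*96) = 324*(-96) = -31104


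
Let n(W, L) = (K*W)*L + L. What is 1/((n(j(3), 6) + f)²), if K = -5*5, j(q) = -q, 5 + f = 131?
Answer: 1/338724 ≈ 2.9523e-6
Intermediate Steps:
f = 126 (f = -5 + 131 = 126)
K = -25
n(W, L) = L - 25*L*W (n(W, L) = (-25*W)*L + L = -25*L*W + L = L - 25*L*W)
1/((n(j(3), 6) + f)²) = 1/((6*(1 - (-25)*3) + 126)²) = 1/((6*(1 - 25*(-3)) + 126)²) = 1/((6*(1 + 75) + 126)²) = 1/((6*76 + 126)²) = 1/((456 + 126)²) = 1/(582²) = 1/338724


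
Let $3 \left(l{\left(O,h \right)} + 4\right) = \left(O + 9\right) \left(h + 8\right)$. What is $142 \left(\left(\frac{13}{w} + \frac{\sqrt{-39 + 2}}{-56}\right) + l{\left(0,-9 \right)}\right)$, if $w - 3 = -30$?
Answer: $- \frac{28684}{27} - \frac{71 i \sqrt{37}}{28} \approx -1062.4 - 15.424 i$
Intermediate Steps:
$w = -27$ ($w = 3 - 30 = -27$)
$l{\left(O,h \right)} = -4 + \frac{\left(8 + h\right) \left(9 + O\right)}{3}$ ($l{\left(O,h \right)} = -4 + \frac{\left(O + 9\right) \left(h + 8\right)}{3} = -4 + \frac{\left(9 + O\right) \left(8 + h\right)}{3} = -4 + \frac{\left(8 + h\right) \left(9 + O\right)}{3}$)
$142 \left(\left(\frac{13}{w} + \frac{\sqrt{-39 + 2}}{-56}\right) + l{\left(0,-9 \right)}\right) = 142 \left(\left(\frac{13}{-27} + \frac{\sqrt{-39 + 2}}{-56}\right) + \left(20 + 3 \left(-9\right) + \frac{8}{3} \cdot 0 + \frac{1}{3} \cdot 0 \left(-9\right)\right)\right) = 142 \left(\left(13 \left(- \frac{1}{27}\right) + \sqrt{-37} \left(- \frac{1}{56}\right)\right) + \left(20 - 27 + 0 + 0\right)\right) = 142 \left(\left(- \frac{13}{27} + i \sqrt{37} \left(- \frac{1}{56}\right)\right) - 7\right) = 142 \left(\left(- \frac{13}{27} - \frac{i \sqrt{37}}{56}\right) - 7\right) = 142 \left(- \frac{202}{27} - \frac{i \sqrt{37}}{56}\right) = - \frac{28684}{27} - \frac{71 i \sqrt{37}}{28}$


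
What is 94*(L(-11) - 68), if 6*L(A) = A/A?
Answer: -19129/3 ≈ -6376.3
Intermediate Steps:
L(A) = ⅙ (L(A) = (A/A)/6 = (⅙)*1 = ⅙)
94*(L(-11) - 68) = 94*(⅙ - 68) = 94*(-407/6) = -19129/3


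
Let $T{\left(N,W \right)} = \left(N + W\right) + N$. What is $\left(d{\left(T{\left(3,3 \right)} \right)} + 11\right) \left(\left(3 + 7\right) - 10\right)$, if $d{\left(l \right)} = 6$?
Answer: $0$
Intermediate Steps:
$T{\left(N,W \right)} = W + 2 N$
$\left(d{\left(T{\left(3,3 \right)} \right)} + 11\right) \left(\left(3 + 7\right) - 10\right) = \left(6 + 11\right) \left(\left(3 + 7\right) - 10\right) = 17 \left(10 - 10\right) = 17 \cdot 0 = 0$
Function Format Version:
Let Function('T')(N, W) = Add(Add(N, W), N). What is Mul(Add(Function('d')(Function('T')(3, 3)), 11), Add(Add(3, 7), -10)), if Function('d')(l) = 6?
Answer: 0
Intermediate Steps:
Function('T')(N, W) = Add(W, Mul(2, N))
Mul(Add(Function('d')(Function('T')(3, 3)), 11), Add(Add(3, 7), -10)) = Mul(Add(6, 11), Add(Add(3, 7), -10)) = Mul(17, Add(10, -10)) = Mul(17, 0) = 0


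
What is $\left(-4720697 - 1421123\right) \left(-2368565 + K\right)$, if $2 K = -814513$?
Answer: $17048596005130$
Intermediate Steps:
$K = - \frac{814513}{2}$ ($K = \frac{1}{2} \left(-814513\right) = - \frac{814513}{2} \approx -4.0726 \cdot 10^{5}$)
$\left(-4720697 - 1421123\right) \left(-2368565 + K\right) = \left(-4720697 - 1421123\right) \left(-2368565 - \frac{814513}{2}\right) = \left(-6141820\right) \left(- \frac{5551643}{2}\right) = 17048596005130$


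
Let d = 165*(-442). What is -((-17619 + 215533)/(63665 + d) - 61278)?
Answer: 33408152/545 ≈ 61299.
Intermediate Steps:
d = -72930
-((-17619 + 215533)/(63665 + d) - 61278) = -((-17619 + 215533)/(63665 - 72930) - 61278) = -(197914/(-9265) - 61278) = -(197914*(-1/9265) - 61278) = -(-11642/545 - 61278) = -1*(-33408152/545) = 33408152/545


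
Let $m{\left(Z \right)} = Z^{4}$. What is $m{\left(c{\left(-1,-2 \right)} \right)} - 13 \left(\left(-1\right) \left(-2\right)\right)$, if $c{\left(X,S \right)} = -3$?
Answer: $55$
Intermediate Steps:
$m{\left(c{\left(-1,-2 \right)} \right)} - 13 \left(\left(-1\right) \left(-2\right)\right) = \left(-3\right)^{4} - 13 \left(\left(-1\right) \left(-2\right)\right) = 81 - 26 = 55$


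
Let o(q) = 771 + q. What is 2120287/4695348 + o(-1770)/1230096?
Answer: 30993641725/68758676112 ≈ 0.45076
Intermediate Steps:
2120287/4695348 + o(-1770)/1230096 = 2120287/4695348 + (771 - 1770)/1230096 = 2120287*(1/4695348) - 999*1/1230096 = 2120287/4695348 - 333/410032 = 30993641725/68758676112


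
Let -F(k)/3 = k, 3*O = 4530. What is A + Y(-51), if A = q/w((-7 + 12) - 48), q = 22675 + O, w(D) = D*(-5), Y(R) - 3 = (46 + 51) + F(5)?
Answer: 8492/43 ≈ 197.49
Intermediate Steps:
O = 1510 (O = (⅓)*4530 = 1510)
F(k) = -3*k
Y(R) = 85 (Y(R) = 3 + ((46 + 51) - 3*5) = 3 + (97 - 15) = 3 + 82 = 85)
w(D) = -5*D
q = 24185 (q = 22675 + 1510 = 24185)
A = 4837/43 (A = 24185/((-5*((-7 + 12) - 48))) = 24185/((-5*(5 - 48))) = 24185/((-5*(-43))) = 24185/215 = 24185*(1/215) = 4837/43 ≈ 112.49)
A + Y(-51) = 4837/43 + 85 = 8492/43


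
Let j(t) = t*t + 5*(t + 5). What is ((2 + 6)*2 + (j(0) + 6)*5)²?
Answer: 29241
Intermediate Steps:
j(t) = 25 + t² + 5*t (j(t) = t² + 5*(5 + t) = t² + (25 + 5*t) = 25 + t² + 5*t)
((2 + 6)*2 + (j(0) + 6)*5)² = ((2 + 6)*2 + ((25 + 0² + 5*0) + 6)*5)² = (8*2 + ((25 + 0 + 0) + 6)*5)² = (16 + (25 + 6)*5)² = (16 + 31*5)² = (16 + 155)² = 171² = 29241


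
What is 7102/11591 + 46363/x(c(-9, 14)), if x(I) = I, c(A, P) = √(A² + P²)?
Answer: 106/173 + 46363*√277/277 ≈ 2786.3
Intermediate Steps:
7102/11591 + 46363/x(c(-9, 14)) = 7102/11591 + 46363/(√((-9)² + 14²)) = 7102*(1/11591) + 46363/(√(81 + 196)) = 106/173 + 46363/(√277) = 106/173 + 46363*(√277/277) = 106/173 + 46363*√277/277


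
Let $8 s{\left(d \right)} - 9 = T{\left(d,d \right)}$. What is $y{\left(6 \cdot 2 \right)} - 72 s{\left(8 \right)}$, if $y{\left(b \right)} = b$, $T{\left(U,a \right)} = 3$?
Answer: $-96$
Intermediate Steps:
$s{\left(d \right)} = \frac{3}{2}$ ($s{\left(d \right)} = \frac{9}{8} + \frac{1}{8} \cdot 3 = \frac{9}{8} + \frac{3}{8} = \frac{3}{2}$)
$y{\left(6 \cdot 2 \right)} - 72 s{\left(8 \right)} = 6 \cdot 2 - 108 = 12 - 108 = -96$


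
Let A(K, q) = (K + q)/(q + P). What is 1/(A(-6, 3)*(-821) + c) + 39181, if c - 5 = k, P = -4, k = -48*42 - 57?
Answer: 177529110/4531 ≈ 39181.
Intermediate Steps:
k = -2073 (k = -2016 - 57 = -2073)
A(K, q) = (K + q)/(-4 + q) (A(K, q) = (K + q)/(q - 4) = (K + q)/(-4 + q))
c = -2068 (c = 5 - 2073 = -2068)
1/(A(-6, 3)*(-821) + c) + 39181 = 1/(((-6 + 3)/(-4 + 3))*(-821) - 2068) + 39181 = 1/((-3/(-1))*(-821) - 2068) + 39181 = 1/(-1*(-3)*(-821) - 2068) + 39181 = 1/(3*(-821) - 2068) + 39181 = 1/(-2463 - 2068) + 39181 = 1/(-4531) + 39181 = -1/4531 + 39181 = 177529110/4531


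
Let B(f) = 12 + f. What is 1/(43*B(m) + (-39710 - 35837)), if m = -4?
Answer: -1/75203 ≈ -1.3297e-5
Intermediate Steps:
1/(43*B(m) + (-39710 - 35837)) = 1/(43*(12 - 4) + (-39710 - 35837)) = 1/(43*8 - 75547) = 1/(344 - 75547) = 1/(-75203) = -1/75203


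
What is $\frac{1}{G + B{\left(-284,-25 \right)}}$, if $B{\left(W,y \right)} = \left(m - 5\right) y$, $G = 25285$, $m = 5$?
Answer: $\frac{1}{25285} \approx 3.9549 \cdot 10^{-5}$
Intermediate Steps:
$B{\left(W,y \right)} = 0$ ($B{\left(W,y \right)} = \left(5 - 5\right) y = 0 y = 0$)
$\frac{1}{G + B{\left(-284,-25 \right)}} = \frac{1}{25285 + 0} = \frac{1}{25285}$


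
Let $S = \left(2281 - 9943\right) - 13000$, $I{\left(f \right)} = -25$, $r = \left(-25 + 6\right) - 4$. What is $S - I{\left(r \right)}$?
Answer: $-20637$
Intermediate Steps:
$r = -23$ ($r = -19 - 4 = -23$)
$S = -20662$ ($S = -7662 - 13000 = -20662$)
$S - I{\left(r \right)} = -20662 - -25 = -20662 + 25 = -20637$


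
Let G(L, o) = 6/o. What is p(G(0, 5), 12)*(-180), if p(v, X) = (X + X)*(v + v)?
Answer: -10368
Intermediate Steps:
p(v, X) = 4*X*v (p(v, X) = (2*X)*(2*v) = 4*X*v)
p(G(0, 5), 12)*(-180) = (4*12*(6/5))*(-180) = (288/5)*(-180) = -10368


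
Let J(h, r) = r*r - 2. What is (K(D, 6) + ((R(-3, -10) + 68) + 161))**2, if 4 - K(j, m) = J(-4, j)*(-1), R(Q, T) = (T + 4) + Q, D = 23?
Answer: 564001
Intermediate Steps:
J(h, r) = -2 + r**2 (J(h, r) = r**2 - 2 = -2 + r**2)
R(Q, T) = 4 + Q + T (R(Q, T) = (4 + T) + Q = 4 + Q + T)
K(j, m) = 2 + j**2 (K(j, m) = 4 - (-2 + j**2)*(-1) = 4 - (2 - j**2) = 4 + (-2 + j**2) = 2 + j**2)
(K(D, 6) + ((R(-3, -10) + 68) + 161))**2 = ((2 + 23**2) + (((4 - 3 - 10) + 68) + 161))**2 = ((2 + 529) + ((-9 + 68) + 161))**2 = (531 + (59 + 161))**2 = (531 + 220)**2 = 751**2 = 564001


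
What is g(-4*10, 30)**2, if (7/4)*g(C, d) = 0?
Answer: 0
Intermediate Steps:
g(C, d) = 0 (g(C, d) = (4/7)*0 = 0)
g(-4*10, 30)**2 = 0**2 = 0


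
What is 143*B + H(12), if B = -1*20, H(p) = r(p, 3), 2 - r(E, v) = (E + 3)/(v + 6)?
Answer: -8579/3 ≈ -2859.7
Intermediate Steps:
r(E, v) = 2 - (3 + E)/(6 + v) (r(E, v) = 2 - (E + 3)/(v + 6) = 2 - (3 + E)/(6 + v))
H(p) = 5/3 - p/9 (H(p) = (9 - p + 2*3)/(6 + 3) = (9 - p + 6)/9 = (15 - p)/9 = 5/3 - p/9)
B = -20
143*B + H(12) = 143*(-20) + (5/3 - ⅑*12) = -2860 + (5/3 - 4/3) = -2860 + ⅓ = -8579/3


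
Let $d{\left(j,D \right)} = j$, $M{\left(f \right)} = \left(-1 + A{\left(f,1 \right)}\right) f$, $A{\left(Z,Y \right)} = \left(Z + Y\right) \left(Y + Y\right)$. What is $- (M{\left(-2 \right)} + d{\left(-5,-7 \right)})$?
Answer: $-1$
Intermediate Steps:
$A{\left(Z,Y \right)} = 2 Y \left(Y + Z\right)$ ($A{\left(Z,Y \right)} = \left(Y + Z\right) 2 Y = 2 Y \left(Y + Z\right)$)
$M{\left(f \right)} = f \left(1 + 2 f\right)$ ($M{\left(f \right)} = \left(-1 + 2 \cdot 1 \left(1 + f\right)\right) f = \left(-1 + \left(2 + 2 f\right)\right) f = \left(1 + 2 f\right) f = f \left(1 + 2 f\right)$)
$- (M{\left(-2 \right)} + d{\left(-5,-7 \right)}) = - (- 2 \left(1 + 2 \left(-2\right)\right) - 5) = - (- 2 \left(1 - 4\right) - 5) = - (\left(-2\right) \left(-3\right) - 5) = - (6 - 5) = \left(-1\right) 1 = -1$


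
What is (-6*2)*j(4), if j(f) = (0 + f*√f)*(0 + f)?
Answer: -384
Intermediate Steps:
j(f) = f^(5/2) (j(f) = (0 + f^(3/2))*f = f^(3/2)*f = f^(5/2))
(-6*2)*j(4) = (-6*2)*4^(5/2) = -12*32 = -384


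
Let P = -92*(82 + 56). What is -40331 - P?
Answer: -27635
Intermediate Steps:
P = -12696 (P = -92*138 = -12696)
-40331 - P = -40331 - 1*(-12696) = -40331 + 12696 = -27635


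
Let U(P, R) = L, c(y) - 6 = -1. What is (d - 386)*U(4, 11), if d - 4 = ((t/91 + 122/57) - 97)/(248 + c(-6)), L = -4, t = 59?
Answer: 2007165904/1312311 ≈ 1529.5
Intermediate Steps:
c(y) = 5 (c(y) = 6 - 1 = 5)
U(P, R) = -4
d = 4760570/1312311 (d = 4 + ((59/91 + 122/57) - 97)/(248 + 5) = 4 + ((59*(1/91) + 122*(1/57)) - 97)/253 = 4 + ((59/91 + 122/57) - 97)*(1/253) = 4 + (14465/5187 - 97)*(1/253) = 4 - 488674/5187*1/253 = 4 - 488674/1312311 = 4760570/1312311 ≈ 3.6276)
(d - 386)*U(4, 11) = (4760570/1312311 - 386)*(-4) = -501791476/1312311*(-4) = 2007165904/1312311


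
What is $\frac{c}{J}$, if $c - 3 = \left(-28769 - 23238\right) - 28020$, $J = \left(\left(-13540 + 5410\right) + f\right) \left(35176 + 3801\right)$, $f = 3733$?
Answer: $\frac{80024}{171381869} \approx 0.00046693$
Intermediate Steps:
$J = -171381869$ ($J = \left(\left(-13540 + 5410\right) + 3733\right) \left(35176 + 3801\right) = \left(-8130 + 3733\right) 38977 = \left(-4397\right) 38977 = -171381869$)
$c = -80024$ ($c = 3 - 80027 = -80024$)
$\frac{c}{J} = - \frac{80024}{-171381869} = \left(-80024\right) \left(- \frac{1}{171381869}\right) = \frac{80024}{171381869}$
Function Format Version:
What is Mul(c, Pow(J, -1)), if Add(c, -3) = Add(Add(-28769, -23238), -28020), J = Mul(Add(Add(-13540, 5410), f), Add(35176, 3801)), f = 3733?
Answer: Rational(80024, 171381869) ≈ 0.00046693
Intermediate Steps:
J = -171381869 (J = Mul(Add(Add(-13540, 5410), 3733), Add(35176, 3801)) = Mul(Add(-8130, 3733), 38977) = Mul(-4397, 38977) = -171381869)
c = -80024 (c = Add(3, Add(Add(-28769, -23238), -28020)) = Add(3, Add(-52007, -28020)) = Add(3, -80027) = -80024)
Mul(c, Pow(J, -1)) = Mul(-80024, Pow(-171381869, -1)) = Mul(-80024, Rational(-1, 171381869)) = Rational(80024, 171381869)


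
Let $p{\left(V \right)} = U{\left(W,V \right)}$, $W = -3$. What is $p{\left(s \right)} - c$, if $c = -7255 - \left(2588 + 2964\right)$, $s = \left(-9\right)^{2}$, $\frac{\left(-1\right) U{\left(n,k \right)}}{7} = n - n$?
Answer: $12807$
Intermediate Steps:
$U{\left(n,k \right)} = 0$ ($U{\left(n,k \right)} = - 7 \left(n - n\right) = \left(-7\right) 0 = 0$)
$s = 81$
$p{\left(V \right)} = 0$
$c = -12807$ ($c = -7255 - 5552 = -12807$)
$p{\left(s \right)} - c = 0 - -12807 = 0 + 12807 = 12807$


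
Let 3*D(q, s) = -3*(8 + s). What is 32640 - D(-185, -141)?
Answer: 32507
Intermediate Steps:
D(q, s) = -8 - s (D(q, s) = (-3*(8 + s))/3 = (-24 - 3*s)/3 = -8 - s)
32640 - D(-185, -141) = 32640 - (-8 - 1*(-141)) = 32640 - (-8 + 141) = 32640 - 1*133 = 32640 - 133 = 32507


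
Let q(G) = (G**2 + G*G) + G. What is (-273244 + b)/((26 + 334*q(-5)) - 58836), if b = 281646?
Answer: -4201/21890 ≈ -0.19191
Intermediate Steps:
q(G) = G + 2*G**2 (q(G) = (G**2 + G**2) + G = 2*G**2 + G = G + 2*G**2)
(-273244 + b)/((26 + 334*q(-5)) - 58836) = (-273244 + 281646)/((26 + 334*(-5*(1 + 2*(-5)))) - 58836) = 8402/((26 + 334*(-5*(1 - 10))) - 58836) = 8402/((26 + 334*(-5*(-9))) - 58836) = 8402/((26 + 334*45) - 58836) = 8402/((26 + 15030) - 58836) = 8402/(15056 - 58836) = 8402/(-43780) = 8402*(-1/43780) = -4201/21890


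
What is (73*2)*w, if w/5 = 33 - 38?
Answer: -3650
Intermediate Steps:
w = -25 (w = 5*(33 - 38) = 5*(-5) = -25)
(73*2)*w = (73*2)*(-25) = 146*(-25) = -3650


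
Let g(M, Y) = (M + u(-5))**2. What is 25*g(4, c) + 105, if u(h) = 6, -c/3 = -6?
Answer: 2605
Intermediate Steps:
c = 18 (c = -3*(-6) = 18)
g(M, Y) = (6 + M)**2 (g(M, Y) = (M + 6)**2 = (6 + M)**2)
25*g(4, c) + 105 = 25*(6 + 4)**2 + 105 = 25*10**2 + 105 = 25*100 + 105 = 2500 + 105 = 2605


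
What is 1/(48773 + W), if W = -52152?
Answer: -1/3379 ≈ -0.00029595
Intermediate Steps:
1/(48773 + W) = 1/(48773 - 52152) = 1/(-3379) = -1/3379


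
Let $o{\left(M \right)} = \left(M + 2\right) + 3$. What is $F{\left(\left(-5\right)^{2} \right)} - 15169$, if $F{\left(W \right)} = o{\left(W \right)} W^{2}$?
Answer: $3581$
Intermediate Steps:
$o{\left(M \right)} = 5 + M$ ($o{\left(M \right)} = \left(2 + M\right) + 3 = 5 + M$)
$F{\left(W \right)} = W^{2} \left(5 + W\right)$ ($F{\left(W \right)} = \left(5 + W\right) W^{2} = W^{2} \left(5 + W\right)$)
$F{\left(\left(-5\right)^{2} \right)} - 15169 = \left(\left(-5\right)^{2}\right)^{2} \left(5 + \left(-5\right)^{2}\right) - 15169 = 25^{2} \left(5 + 25\right) - 15169 = 625 \cdot 30 - 15169 = 18750 - 15169 = 3581$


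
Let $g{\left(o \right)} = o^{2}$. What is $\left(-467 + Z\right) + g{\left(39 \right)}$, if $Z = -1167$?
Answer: $-113$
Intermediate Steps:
$\left(-467 + Z\right) + g{\left(39 \right)} = \left(-467 - 1167\right) + 39^{2} = -1634 + 1521 = -113$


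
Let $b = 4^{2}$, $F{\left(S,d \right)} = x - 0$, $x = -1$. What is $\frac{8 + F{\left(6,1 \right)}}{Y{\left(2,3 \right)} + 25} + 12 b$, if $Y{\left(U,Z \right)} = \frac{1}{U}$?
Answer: $\frac{9806}{51} \approx 192.27$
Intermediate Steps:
$F{\left(S,d \right)} = -1$ ($F{\left(S,d \right)} = -1 - 0 = -1 + 0 = -1$)
$b = 16$
$\frac{8 + F{\left(6,1 \right)}}{Y{\left(2,3 \right)} + 25} + 12 b = \frac{8 - 1}{\frac{1}{2} + 25} + 12 \cdot 16 = \frac{7}{\frac{1}{2} + 25} + 192 = \frac{7}{\frac{51}{2}} + 192 = 7 \cdot \frac{2}{51} + 192 = \frac{14}{51} + 192 = \frac{9806}{51}$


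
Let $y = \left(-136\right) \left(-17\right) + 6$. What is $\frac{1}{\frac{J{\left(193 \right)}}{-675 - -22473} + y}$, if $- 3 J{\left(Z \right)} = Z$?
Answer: $\frac{65394}{151583099} \approx 0.00043141$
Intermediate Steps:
$J{\left(Z \right)} = - \frac{Z}{3}$
$y = 2318$ ($y = 2312 + 6 = 2318$)
$\frac{1}{\frac{J{\left(193 \right)}}{-675 - -22473} + y} = \frac{1}{\frac{\left(- \frac{1}{3}\right) 193}{-675 - -22473} + 2318} = \frac{1}{- \frac{193}{3 \left(-675 + 22473\right)} + 2318} = \frac{1}{- \frac{193}{3 \cdot 21798} + 2318} = \frac{1}{\left(- \frac{193}{3}\right) \frac{1}{21798} + 2318} = \frac{1}{- \frac{193}{65394} + 2318} = \frac{1}{\frac{151583099}{65394}} = \frac{65394}{151583099}$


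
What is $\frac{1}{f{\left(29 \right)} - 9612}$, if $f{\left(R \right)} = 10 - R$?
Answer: $- \frac{1}{9631} \approx -0.00010383$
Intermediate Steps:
$\frac{1}{f{\left(29 \right)} - 9612} = \frac{1}{\left(10 - 29\right) - 9612} = \frac{1}{-19 - 9612} = \frac{1}{-9631} = - \frac{1}{9631}$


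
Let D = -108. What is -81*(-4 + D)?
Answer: 9072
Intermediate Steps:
-81*(-4 + D) = -81*(-4 - 108) = -81*(-112) = 9072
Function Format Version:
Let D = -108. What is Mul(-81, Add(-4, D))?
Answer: 9072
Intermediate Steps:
Mul(-81, Add(-4, D)) = Mul(-81, Add(-4, -108)) = Mul(-81, -112) = 9072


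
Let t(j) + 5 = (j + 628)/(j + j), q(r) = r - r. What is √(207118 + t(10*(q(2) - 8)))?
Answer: 3*√9204870/20 ≈ 455.09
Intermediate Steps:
q(r) = 0
t(j) = -5 + (628 + j)/(2*j) (t(j) = -5 + (j + 628)/(j + j) = -5 + (628 + j)/((2*j)) = -5 + (628 + j)*(1/(2*j)) = -5 + (628 + j)/(2*j))
√(207118 + t(10*(q(2) - 8))) = √(207118 + (-9/2 + 314/((10*(0 - 8))))) = √(207118 + (-9/2 + 314/((10*(-8))))) = √(207118 + (-9/2 + 314/(-80))) = √(207118 + (-9/2 + 314*(-1/80))) = √(207118 + (-9/2 - 157/40)) = √(207118 - 337/40) = √(8284383/40) = 3*√9204870/20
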